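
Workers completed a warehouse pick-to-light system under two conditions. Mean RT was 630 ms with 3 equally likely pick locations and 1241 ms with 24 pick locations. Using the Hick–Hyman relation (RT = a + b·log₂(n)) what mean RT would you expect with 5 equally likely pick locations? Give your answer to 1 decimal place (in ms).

780.1 ms

Solve the two-equation system in a and b:
  b = (1241 − 630) / (log₂ 24 − log₂ 3) = 611 / (4.5850 − 1.5850) = 203.667 ms/bit
  a = 630 − 203.667 × 1.5850 = 307.196 ms
Then RT(5) = 307.196 + 203.667 × log₂ 5 = 307.196 + 203.667 × 2.3219 ≈ 780.095 ms.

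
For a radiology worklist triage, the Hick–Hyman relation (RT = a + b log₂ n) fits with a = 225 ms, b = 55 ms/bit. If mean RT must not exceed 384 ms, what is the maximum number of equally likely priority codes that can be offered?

Set 225 + 55·log₂ n ≤ 384 → log₂ n ≤ (384 − 225)/55 = 2.8909.
So n ≤ 2^2.8909 = 7.417; the largest integer n is 7.

7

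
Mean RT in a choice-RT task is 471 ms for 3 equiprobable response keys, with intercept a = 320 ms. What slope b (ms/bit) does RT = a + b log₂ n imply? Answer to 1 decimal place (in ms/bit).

95.3 ms/bit

b = (471 − 320) / log₂(3) = 151 / 1.5850 = 95.270 ms/bit.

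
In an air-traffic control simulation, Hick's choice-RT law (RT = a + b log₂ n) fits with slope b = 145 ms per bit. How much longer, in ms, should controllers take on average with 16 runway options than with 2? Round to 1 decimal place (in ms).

435.0 ms

The intercept a cancels: ΔRT = b·(log₂ n₂ − log₂ n₁) = b·log₂(n₂/n₁).
log₂(16) − log₂(2) = log₂(16/2) = log₂(8) = 3.
ΔRT = 145 × 3.0000 = 435.000 ms.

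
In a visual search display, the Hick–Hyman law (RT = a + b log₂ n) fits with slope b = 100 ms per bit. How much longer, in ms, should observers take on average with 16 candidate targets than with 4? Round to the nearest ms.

200 ms

Only the slope matters, since a is common to both: ΔRT = b·log₂(n₂/n₁).
log₂(16) − log₂(4) = log₂(16/4) = log₂(4) = 2.
ΔRT = 100 × 2.0000 = 200.000 ms.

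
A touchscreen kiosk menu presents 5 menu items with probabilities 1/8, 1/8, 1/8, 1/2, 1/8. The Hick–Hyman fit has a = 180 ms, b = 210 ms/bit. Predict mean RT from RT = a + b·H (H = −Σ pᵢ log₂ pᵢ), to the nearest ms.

Each term −pᵢ log₂ pᵢ: 0.125·3 + 0.125·3 + 0.125·3 + 0.5·1 + 0.125·3; summed, H = 2.000 bits.
Mean RT = a + bH = 180 + 210·2.000 = 600.00 ms.

600 ms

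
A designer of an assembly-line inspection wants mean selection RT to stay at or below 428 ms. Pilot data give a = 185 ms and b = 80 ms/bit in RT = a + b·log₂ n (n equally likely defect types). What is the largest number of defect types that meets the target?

8

Information budget: (428 − 185)/80 = 3.0375 bits, so n ≤ 2^3.0375 = 8.211 → at most 8.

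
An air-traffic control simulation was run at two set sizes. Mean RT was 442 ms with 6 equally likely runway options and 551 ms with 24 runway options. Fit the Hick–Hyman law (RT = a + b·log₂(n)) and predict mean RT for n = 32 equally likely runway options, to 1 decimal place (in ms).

Solve the two-equation system in a and b:
  b = (551 − 442) / (log₂ 24 − log₂ 6) = 109 / (4.5850 − 2.5850) = 54.500 ms/bit
  a = 442 − 54.500 × 2.5850 = 301.120 ms
Then RT(32) = 301.120 + 54.500 × log₂ 32 = 301.120 + 54.500 × 5 ≈ 573.620 ms.

573.6 ms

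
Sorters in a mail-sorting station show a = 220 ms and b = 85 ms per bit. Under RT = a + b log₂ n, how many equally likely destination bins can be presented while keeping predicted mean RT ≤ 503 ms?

Information budget: (503 − 220)/85 = 3.3294 bits, so n ≤ 2^3.3294 = 10.052 → at most 10.

10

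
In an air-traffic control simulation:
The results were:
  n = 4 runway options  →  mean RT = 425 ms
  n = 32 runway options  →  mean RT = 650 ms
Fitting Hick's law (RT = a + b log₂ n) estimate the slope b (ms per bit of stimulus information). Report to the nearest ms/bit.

75 ms/bit

The slope on a log₂ axis is (650 − 425) / (5 − 2) = 75 ms/bit.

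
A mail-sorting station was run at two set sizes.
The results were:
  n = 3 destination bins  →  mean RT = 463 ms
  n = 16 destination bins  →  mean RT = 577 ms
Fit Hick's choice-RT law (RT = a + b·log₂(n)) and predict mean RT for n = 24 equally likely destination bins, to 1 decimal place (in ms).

Fit slope and intercept:
  b = (577 − 463) / (log₂ 16 − log₂ 3) = 114 / (4 − 1.5850) = 47.204 ms/bit
  a = 463 − 47.204 × 1.5850 = 388.183 ms
Then RT(24) = 388.183 + 47.204 × log₂ 24 = 388.183 + 47.204 × 4.5850 ≈ 604.613 ms.

604.6 ms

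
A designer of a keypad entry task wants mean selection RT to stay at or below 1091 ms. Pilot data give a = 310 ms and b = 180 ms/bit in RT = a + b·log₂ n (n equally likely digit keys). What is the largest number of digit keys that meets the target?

20

Information budget: (1091 − 310)/180 = 4.3389 bits, so n ≤ 2^4.3389 = 20.237 → at most 20.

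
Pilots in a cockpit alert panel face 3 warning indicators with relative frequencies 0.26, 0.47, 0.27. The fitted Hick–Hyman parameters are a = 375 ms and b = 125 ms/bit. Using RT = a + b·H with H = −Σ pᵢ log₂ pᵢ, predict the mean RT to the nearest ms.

566 ms

Entropy contributions −pᵢ log₂ pᵢ: 0.5053, 0.5120, 0.5100; sum H = 1.5273 bits.
RT = a + bH = 375 + 125·1.5273 = 565.91 ms.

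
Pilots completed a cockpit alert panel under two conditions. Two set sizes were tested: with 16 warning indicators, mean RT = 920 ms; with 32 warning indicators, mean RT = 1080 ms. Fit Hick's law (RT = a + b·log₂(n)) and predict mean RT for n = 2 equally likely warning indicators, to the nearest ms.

Fit slope and intercept:
  b = (1080 − 920) / (log₂ 32 − log₂ 16) = 160 / (5 − 4) = 160 ms/bit
  a = 920 − 160 × 4 = 280 ms
Then RT(2) = 280 + 160 × log₂ 2 = 280 + 160 × 1 ≈ 440.000 ms.

440 ms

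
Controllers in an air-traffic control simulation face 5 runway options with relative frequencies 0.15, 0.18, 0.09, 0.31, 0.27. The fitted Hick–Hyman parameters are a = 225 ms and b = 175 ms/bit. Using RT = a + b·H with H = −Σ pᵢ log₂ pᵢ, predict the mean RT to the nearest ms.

H = 0.15·log₂(1/0.15) + 0.18·log₂(1/0.18) + 0.09·log₂(1/0.09) + 0.31·log₂(1/0.31) + 0.27·log₂(1/0.27) = 2.2023 bits.
RT = 225 + 175 × 2.2023 = 610.41 ms.

610 ms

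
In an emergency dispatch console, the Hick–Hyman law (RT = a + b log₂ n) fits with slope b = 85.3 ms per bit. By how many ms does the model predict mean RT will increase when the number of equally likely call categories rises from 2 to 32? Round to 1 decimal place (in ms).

341.2 ms

ΔRT = (a + b log₂ n₂) − (a + b log₂ n₁) = b·(log₂ n₂ − log₂ n₁).
log₂(32) − log₂(2) = log₂(32/2) = log₂(16) = 4.
ΔRT = 85.3 × 4.0000 = 341.200 ms.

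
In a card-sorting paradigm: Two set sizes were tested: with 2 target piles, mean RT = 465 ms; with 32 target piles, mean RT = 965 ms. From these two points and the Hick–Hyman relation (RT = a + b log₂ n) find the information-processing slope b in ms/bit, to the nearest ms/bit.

125 ms/bit

Slope: b = (965 − 465) / (log₂ 32 − log₂ 2) = 500/4.0000 = 125 ms/bit.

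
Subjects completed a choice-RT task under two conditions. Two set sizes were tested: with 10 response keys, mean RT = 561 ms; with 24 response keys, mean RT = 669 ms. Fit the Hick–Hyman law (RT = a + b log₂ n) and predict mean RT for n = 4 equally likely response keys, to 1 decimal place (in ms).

448.0 ms

Fit slope and intercept:
  b = (669 − 561) / (log₂ 24 − log₂ 10) = 108 / (4.5850 − 3.3219) = 85.508 ms/bit
  a = 561 − 85.508 × 3.3219 = 276.947 ms
Then RT(4) = 276.947 + 85.508 × log₂ 4 = 276.947 + 85.508 × 2 ≈ 447.964 ms.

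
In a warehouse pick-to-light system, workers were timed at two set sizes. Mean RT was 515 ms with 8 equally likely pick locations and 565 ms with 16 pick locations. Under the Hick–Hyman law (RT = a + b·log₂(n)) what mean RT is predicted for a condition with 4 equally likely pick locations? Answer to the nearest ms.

RT is linear in log₂ n, so two points fix the line:
  b = (565 − 515) / (log₂ 16 − log₂ 8) = 50 / (4 − 3) = 50 ms/bit
  a = 515 − 50 × 3 = 365 ms
Then RT(4) = 365 + 50 × log₂ 4 = 365 + 50 × 2 ≈ 465.000 ms.

465 ms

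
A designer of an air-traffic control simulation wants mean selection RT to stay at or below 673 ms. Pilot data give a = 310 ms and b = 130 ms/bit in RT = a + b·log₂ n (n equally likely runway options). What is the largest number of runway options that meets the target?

Set 310 + 130·log₂ n ≤ 673 → log₂ n ≤ (673 − 310)/130 = 2.7923.
So n ≤ 2^2.7923 = 6.927; the largest integer n is 6.

6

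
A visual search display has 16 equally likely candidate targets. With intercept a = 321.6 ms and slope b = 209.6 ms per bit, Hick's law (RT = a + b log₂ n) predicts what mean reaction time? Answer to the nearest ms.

log₂(16) = 4 bits, so RT = 321.6 + 209.6 × 4 ≈ 1160.000 ms.

1160 ms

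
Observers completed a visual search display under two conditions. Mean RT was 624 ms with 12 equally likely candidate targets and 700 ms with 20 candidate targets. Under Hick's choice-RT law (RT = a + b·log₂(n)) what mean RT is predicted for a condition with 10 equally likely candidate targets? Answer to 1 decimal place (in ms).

RT is linear in log₂ n, so two points fix the line:
  b = (700 − 624) / (log₂ 20 − log₂ 12) = 76 / (4.3219 − 3.5850) = 103.126 ms/bit
  a = 624 − 103.126 × 3.5850 = 254.299 ms
Then RT(10) = 254.299 + 103.126 × log₂ 10 = 254.299 + 103.126 × 3.3219 ≈ 596.874 ms.

596.9 ms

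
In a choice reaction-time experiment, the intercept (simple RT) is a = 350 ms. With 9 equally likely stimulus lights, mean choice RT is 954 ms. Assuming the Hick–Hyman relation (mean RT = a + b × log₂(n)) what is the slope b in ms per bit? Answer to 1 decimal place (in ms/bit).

190.5 ms/bit

9 alternatives carry log₂ 9 = 3.1699 bits; the choice cost is 954 − 350 = 604 ms, so b = 604/3.1699 = 190.541 ms/bit.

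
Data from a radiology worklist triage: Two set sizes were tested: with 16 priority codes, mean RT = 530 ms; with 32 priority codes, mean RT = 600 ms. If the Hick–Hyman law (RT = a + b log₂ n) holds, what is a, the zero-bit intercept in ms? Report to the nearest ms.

b = (RT₂ − RT₁)/(log₂ n₂ − log₂ n₁) = (600 − 530)/(5 − 4) = 70 ms/bit.
Intercept: a = 530 − 70·log₂(16) = 250.000 ms.

250 ms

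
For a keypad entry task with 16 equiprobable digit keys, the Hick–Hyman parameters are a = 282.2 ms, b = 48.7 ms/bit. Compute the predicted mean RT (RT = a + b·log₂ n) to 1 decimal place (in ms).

477.0 ms

log₂(16) = 4 bits, so RT = 282.2 + 48.7 × 4 ≈ 477.000 ms.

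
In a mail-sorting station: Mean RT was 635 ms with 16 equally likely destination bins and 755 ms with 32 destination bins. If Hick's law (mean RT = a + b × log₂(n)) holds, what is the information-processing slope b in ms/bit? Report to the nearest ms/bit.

Slope: b = (755 − 635) / (log₂ 32 − log₂ 16) = 120/1.0000 = 120 ms/bit.

120 ms/bit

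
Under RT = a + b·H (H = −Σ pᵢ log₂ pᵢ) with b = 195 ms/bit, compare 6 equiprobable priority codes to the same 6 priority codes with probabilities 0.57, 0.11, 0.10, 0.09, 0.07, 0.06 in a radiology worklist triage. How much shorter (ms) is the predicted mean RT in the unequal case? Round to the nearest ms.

Equiprobable entropy H₀ = log₂ 6 = 2.5850 bits.
Skewed entropy H = −Σ pᵢ log₂ pᵢ = 1.9695 bits.
ΔRT = b·(H₀ − H) = 195 × 0.6155 = 120.02 ms.

120 ms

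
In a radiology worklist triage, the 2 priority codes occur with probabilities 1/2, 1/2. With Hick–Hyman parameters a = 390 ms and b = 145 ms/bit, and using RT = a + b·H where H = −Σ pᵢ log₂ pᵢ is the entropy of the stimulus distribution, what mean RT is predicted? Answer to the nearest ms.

535 ms

H = −Σ pᵢ log₂ pᵢ = 0.5·1 + 0.5·1 = 1.000 bits.
RT = 390 + 145 × 1.000 = 535.00 ms.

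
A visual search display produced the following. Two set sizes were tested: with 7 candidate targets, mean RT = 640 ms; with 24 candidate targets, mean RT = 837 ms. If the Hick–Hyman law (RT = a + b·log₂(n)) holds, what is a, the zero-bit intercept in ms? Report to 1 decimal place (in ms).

b = (RT₂ − RT₁)/(log₂ n₂ − log₂ n₁) = (837 − 640)/(4.5850 − 2.8074) = 110.823 ms/bit.
a = RT₁ − b·log₂ n₁ = 640 − 110.823 × 2.8074 = 328.880 ms.

328.9 ms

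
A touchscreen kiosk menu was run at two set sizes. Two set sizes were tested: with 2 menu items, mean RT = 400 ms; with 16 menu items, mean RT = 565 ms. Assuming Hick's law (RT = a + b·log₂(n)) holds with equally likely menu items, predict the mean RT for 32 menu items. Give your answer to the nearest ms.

620 ms

RT is linear in log₂ n, so two points fix the line:
  b = (565 − 400) / (log₂ 16 − log₂ 2) = 165 / (4 − 1) = 55 ms/bit
  a = 400 − 55 × 1 = 345 ms
Then RT(32) = 345 + 55 × log₂ 32 = 345 + 55 × 5 ≈ 620.000 ms.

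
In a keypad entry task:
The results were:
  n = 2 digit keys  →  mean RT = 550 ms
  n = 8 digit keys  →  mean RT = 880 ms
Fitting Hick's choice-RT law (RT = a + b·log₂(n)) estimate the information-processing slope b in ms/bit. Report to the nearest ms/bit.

165 ms/bit

The slope on a log₂ axis is (880 − 550) / (3 − 1) = 165 ms/bit.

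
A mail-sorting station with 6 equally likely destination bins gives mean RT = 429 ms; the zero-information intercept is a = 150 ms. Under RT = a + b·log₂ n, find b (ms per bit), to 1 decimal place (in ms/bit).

107.9 ms/bit

log₂(6) = 2.5850 bits.
b = (RT − a)/log₂ n = (429 − 150) / 2.5850 = 107.932 ms/bit.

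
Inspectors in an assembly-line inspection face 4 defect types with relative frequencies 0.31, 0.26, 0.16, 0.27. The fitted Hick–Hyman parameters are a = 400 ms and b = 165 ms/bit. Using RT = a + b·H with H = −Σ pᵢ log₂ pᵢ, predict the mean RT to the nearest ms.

724 ms

Entropy contributions −pᵢ log₂ pᵢ: 0.5238, 0.5053, 0.4230, 0.5100; sum H = 1.9621 bits.
RT = a + bH = 400 + 165·1.9621 = 723.75 ms.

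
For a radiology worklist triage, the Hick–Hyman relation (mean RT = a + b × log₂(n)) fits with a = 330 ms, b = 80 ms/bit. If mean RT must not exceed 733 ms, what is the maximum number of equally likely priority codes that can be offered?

Information budget: (733 − 330)/80 = 5.0375 bits, so n ≤ 2^5.0375 = 32.843 → at most 32.

32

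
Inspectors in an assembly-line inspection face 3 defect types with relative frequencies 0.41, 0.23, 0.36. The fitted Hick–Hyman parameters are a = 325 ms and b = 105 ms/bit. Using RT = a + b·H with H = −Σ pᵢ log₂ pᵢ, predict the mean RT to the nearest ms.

H = 0.41·log₂(1/0.41) + 0.23·log₂(1/0.23) + 0.36·log₂(1/0.36) = 1.5457 bits.
RT = 325 + 105 × 1.5457 = 487.30 ms.

487 ms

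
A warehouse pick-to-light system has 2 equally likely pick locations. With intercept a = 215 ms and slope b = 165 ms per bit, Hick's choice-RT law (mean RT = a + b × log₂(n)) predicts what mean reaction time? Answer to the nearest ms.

log₂(2) = 1 bits, so RT = 215 + 165 × 1 ≈ 380.000 ms.

380 ms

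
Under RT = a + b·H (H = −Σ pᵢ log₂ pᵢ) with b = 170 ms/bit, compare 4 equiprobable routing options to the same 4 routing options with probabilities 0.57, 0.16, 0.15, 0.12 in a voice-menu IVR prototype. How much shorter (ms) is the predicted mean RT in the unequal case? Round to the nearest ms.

57 ms

Equiprobable entropy H₀ = log₂ 4 = 2.0000 bits.
Skewed entropy H = −Σ pᵢ log₂ pᵢ = 1.6629 bits.
ΔRT = b·(H₀ − H) = 170 × 0.3371 = 57.31 ms.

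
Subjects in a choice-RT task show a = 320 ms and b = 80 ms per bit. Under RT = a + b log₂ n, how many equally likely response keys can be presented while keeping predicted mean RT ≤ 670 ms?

80·log₂ n ≤ 670 − 320 = 350, giving log₂ n ≤ 4.3750 and n ≤ 20.749. The largest whole number is 20.

20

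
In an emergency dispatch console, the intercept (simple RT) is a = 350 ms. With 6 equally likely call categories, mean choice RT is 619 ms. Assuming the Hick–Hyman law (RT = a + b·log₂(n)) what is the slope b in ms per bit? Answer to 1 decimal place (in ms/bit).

104.1 ms/bit

6 alternatives carry log₂ 6 = 2.5850 bits; the choice cost is 619 − 350 = 269 ms, so b = 269/2.5850 = 104.063 ms/bit.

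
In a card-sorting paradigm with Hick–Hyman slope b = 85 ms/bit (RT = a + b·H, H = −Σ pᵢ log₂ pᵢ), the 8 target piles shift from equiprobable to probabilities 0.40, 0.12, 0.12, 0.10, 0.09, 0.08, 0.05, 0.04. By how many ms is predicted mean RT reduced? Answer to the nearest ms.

34 ms

Equiprobable entropy H₀ = log₂ 8 = 3.0000 bits.
Skewed entropy H = −Σ pᵢ log₂ pᵢ = 2.6011 bits.
ΔRT = b·(H₀ − H) = 85 × 0.3989 = 33.91 ms.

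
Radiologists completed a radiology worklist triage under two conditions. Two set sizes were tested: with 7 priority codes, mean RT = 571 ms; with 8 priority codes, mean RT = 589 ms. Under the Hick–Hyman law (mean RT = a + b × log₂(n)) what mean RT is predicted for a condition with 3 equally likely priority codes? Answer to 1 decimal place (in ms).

RT is linear in log₂ n, so two points fix the line:
  b = (589 − 571) / (log₂ 8 − log₂ 7) = 18 / (3 − 2.8074) = 93.436 ms/bit
  a = 571 − 93.436 × 2.8074 = 308.692 ms
Then RT(3) = 308.692 + 93.436 × log₂ 3 = 308.692 + 93.436 × 1.5850 ≈ 456.784 ms.

456.8 ms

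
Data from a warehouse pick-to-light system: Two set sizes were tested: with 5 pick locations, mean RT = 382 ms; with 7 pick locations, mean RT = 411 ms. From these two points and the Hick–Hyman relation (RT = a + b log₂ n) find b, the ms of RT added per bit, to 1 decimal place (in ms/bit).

The slope on a log₂ axis is (411 − 382) / (2.8074 − 2.3219) = 59.741 ms/bit.

59.7 ms/bit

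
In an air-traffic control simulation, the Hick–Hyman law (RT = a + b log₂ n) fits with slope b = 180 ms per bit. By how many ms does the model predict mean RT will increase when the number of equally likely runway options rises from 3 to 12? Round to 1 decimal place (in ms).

Only the slope matters, since a is common to both: ΔRT = b·log₂(n₂/n₁).
log₂(12) − log₂(3) = log₂(12/3) = log₂(4) = 2.
ΔRT = 180 × 2.0000 = 360.000 ms.

360.0 ms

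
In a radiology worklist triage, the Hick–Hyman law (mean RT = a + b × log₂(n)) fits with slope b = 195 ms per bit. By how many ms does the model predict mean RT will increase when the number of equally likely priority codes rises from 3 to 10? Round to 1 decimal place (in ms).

Only the slope matters, since a is common to both: ΔRT = b·log₂(n₂/n₁).
log₂(10) − log₂(3) = 3.3219 − 1.5850 = 1.7370.
ΔRT = 195 × 1.7370 = 338.708 ms.

338.7 ms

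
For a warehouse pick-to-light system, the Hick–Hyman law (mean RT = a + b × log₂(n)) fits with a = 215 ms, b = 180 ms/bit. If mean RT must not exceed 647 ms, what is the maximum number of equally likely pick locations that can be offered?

Information budget: (647 − 215)/180 = 2.4000 bits, so n ≤ 2^2.4000 = 5.278 → at most 5.

5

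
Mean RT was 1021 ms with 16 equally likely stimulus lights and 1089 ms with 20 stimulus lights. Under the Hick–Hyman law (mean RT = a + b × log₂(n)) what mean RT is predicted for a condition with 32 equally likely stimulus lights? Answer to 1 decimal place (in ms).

Fit slope and intercept:
  b = (1089 − 1021) / (log₂ 20 − log₂ 16) = 68 / (4.3219 − 4) = 211.227 ms/bit
  a = 1021 − 211.227 × 4 = 176.091 ms
Then RT(32) = 176.091 + 211.227 × log₂ 32 = 176.091 + 211.227 × 5 ≈ 1232.227 ms.

1232.2 ms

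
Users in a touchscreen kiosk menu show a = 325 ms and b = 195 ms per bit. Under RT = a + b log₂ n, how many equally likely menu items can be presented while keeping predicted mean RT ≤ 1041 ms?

12

195·log₂ n ≤ 1041 − 325 = 716, giving log₂ n ≤ 3.6718 and n ≤ 12.744. The largest whole number is 12.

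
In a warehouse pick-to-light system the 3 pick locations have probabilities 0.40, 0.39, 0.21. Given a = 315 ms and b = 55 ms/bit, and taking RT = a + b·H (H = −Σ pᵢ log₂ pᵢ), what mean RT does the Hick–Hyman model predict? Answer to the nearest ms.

399 ms

H = 0.40·log₂(1/0.40) + 0.39·log₂(1/0.39) + 0.21·log₂(1/0.21) = 1.5314 bits.
RT = 315 + 55 × 1.5314 = 399.23 ms.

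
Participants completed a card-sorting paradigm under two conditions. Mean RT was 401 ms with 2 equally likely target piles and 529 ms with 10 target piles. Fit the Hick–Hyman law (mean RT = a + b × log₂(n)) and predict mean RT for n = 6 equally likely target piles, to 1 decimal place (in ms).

488.4 ms

With log₂ n on the abscissa the relation is linear; from the two conditions:
  b = (529 − 401) / (log₂ 10 − log₂ 2) = 128 / (3.3219 − 1) = 55.127 ms/bit
  a = 401 − 55.127 × 1 = 345.873 ms
Then RT(6) = 345.873 + 55.127 × log₂ 6 = 345.873 + 55.127 × 2.5850 ≈ 488.374 ms.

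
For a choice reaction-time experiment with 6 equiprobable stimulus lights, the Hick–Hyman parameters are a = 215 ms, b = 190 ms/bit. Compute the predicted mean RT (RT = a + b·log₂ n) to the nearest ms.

706 ms

log₂(6) = 2.5850 bits, so RT = 215 + 190 × 2.5850 ≈ 706.143 ms.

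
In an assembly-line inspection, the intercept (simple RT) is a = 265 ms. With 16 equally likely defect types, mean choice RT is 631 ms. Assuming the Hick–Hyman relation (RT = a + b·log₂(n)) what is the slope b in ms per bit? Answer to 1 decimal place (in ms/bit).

91.5 ms/bit

log₂(16) = 4 bits.
b = (RT − a)/log₂ n = (631 − 265) / 4 = 91.500 ms/bit.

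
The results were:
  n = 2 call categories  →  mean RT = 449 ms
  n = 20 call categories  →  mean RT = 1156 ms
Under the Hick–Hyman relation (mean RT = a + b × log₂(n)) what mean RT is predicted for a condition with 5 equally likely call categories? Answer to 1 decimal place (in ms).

730.3 ms

RT is linear in log₂ n, so two points fix the line:
  b = (1156 − 449) / (log₂ 20 − log₂ 2) = 707 / (4.3219 − 1) = 212.828 ms/bit
  a = 449 − 212.828 × 1 = 236.172 ms
Then RT(5) = 236.172 + 212.828 × log₂ 5 = 236.172 + 212.828 × 2.3219 ≈ 730.344 ms.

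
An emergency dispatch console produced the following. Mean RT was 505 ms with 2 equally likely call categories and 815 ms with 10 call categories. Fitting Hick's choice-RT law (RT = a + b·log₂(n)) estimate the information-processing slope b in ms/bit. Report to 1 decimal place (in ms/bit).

b = (RT₂ − RT₁)/(log₂ n₂ − log₂ n₁) = (815 − 505)/(3.3219 − 1) = 133.510 ms/bit.

133.5 ms/bit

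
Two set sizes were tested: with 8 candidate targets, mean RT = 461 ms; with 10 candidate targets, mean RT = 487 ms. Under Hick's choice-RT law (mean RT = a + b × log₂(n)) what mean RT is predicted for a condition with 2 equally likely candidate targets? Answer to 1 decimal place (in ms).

299.5 ms

With log₂ n on the abscissa the relation is linear; from the two conditions:
  b = (487 − 461) / (log₂ 10 − log₂ 8) = 26 / (3.3219 − 3) = 80.763 ms/bit
  a = 461 − 80.763 × 3 = 218.710 ms
Then RT(2) = 218.710 + 80.763 × log₂ 2 = 218.710 + 80.763 × 1 ≈ 299.473 ms.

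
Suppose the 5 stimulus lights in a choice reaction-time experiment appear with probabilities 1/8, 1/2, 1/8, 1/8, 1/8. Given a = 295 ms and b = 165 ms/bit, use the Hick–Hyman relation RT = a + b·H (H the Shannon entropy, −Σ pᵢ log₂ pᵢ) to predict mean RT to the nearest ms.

625 ms

H = −Σ pᵢ log₂ pᵢ = 0.125·3 + 0.5·1 + 0.125·3 + 0.125·3 + 0.125·3 = 2.000 bits.
RT = 295 + 165 × 2.000 = 625.00 ms.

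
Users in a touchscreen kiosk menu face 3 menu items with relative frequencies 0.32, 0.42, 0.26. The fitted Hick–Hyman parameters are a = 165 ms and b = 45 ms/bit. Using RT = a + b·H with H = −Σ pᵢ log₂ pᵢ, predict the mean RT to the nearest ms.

235 ms

H = 0.32·log₂(1/0.32) + 0.42·log₂(1/0.42) + 0.26·log₂(1/0.26) = 1.5570 bits.
RT = 165 + 45 × 1.5570 = 235.06 ms.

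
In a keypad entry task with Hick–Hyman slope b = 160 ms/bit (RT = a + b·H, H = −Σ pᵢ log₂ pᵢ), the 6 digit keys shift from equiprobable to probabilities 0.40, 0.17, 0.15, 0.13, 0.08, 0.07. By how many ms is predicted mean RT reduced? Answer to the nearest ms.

The RT saving is b·ΔH. Equiprobable H₀ = log₂(6) = 2.5850 bits; with the given probabilities H = 2.3166 bits.
b·(H₀ − H) = 160 × (2.5850 − 2.3166) = 42.94 ms.

43 ms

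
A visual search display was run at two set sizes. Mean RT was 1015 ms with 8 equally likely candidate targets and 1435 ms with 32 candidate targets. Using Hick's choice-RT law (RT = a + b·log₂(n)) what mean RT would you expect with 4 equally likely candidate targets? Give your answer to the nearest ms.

805 ms

With log₂ n on the abscissa the relation is linear; from the two conditions:
  b = (1435 − 1015) / (log₂ 32 − log₂ 8) = 420 / (5 − 3) = 210 ms/bit
  a = 1015 − 210 × 3 = 385 ms
Then RT(4) = 385 + 210 × log₂ 4 = 385 + 210 × 2 ≈ 805.000 ms.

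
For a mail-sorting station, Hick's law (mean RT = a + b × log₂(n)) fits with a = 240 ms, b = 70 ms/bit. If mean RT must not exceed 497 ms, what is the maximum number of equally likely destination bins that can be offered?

12

Information budget: (497 − 240)/70 = 3.6714 bits, so n ≤ 2^3.6714 = 12.741 → at most 12.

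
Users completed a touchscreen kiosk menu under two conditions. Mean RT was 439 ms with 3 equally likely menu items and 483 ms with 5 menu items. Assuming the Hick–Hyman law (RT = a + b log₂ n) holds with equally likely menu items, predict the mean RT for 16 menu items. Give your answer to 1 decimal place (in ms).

Solve the two-equation system in a and b:
  b = (483 − 439) / (log₂ 5 − log₂ 3) = 44 / (2.3219 − 1.5850) = 59.704 ms/bit
  a = 439 − 59.704 × 1.5850 = 344.371 ms
Then RT(16) = 344.371 + 59.704 × log₂ 16 = 344.371 + 59.704 × 4 ≈ 583.188 ms.

583.2 ms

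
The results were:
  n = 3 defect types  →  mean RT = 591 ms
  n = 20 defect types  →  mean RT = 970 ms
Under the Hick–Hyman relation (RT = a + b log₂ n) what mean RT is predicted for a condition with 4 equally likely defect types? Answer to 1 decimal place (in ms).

Solve the two-equation system in a and b:
  b = (970 − 591) / (log₂ 20 − log₂ 3) = 379 / (4.3219 − 1.5850) = 138.475 ms/bit
  a = 591 − 138.475 × 1.5850 = 371.523 ms
Then RT(4) = 371.523 + 138.475 × log₂ 4 = 371.523 + 138.475 × 2 ≈ 648.472 ms.

648.5 ms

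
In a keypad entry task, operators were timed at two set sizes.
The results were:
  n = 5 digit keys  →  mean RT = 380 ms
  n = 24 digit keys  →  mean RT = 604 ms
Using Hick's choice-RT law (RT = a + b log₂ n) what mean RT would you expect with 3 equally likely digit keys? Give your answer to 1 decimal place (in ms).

Fit slope and intercept:
  b = (604 − 380) / (log₂ 24 − log₂ 5) = 224 / (4.5850 − 2.3219) = 98.982 ms/bit
  a = 380 − 98.982 × 2.3219 = 150.171 ms
Then RT(3) = 150.171 + 98.982 × log₂ 3 = 150.171 + 98.982 × 1.5850 ≈ 307.054 ms.

307.1 ms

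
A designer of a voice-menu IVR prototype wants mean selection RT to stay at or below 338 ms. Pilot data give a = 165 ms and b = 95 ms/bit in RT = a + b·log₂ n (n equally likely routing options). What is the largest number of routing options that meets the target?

95·log₂ n ≤ 338 − 165 = 173, giving log₂ n ≤ 1.8211 and n ≤ 3.533. The largest whole number is 3.

3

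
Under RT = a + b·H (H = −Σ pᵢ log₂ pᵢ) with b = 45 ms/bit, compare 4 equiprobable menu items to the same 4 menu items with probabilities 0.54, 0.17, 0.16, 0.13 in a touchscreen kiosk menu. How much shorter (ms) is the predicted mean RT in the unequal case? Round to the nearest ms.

The RT saving is b·ΔH. Equiprobable H₀ = log₂(4) = 2.0000 bits; with the given probabilities H = 1.7203 bits.
b·(H₀ − H) = 45 × (2.0000 − 1.7203) = 12.59 ms.

13 ms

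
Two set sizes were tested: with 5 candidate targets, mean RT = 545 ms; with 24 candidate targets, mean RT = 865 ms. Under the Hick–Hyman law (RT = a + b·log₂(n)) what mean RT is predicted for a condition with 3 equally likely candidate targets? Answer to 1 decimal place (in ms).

Solve the two-equation system in a and b:
  b = (865 − 545) / (log₂ 24 − log₂ 5) = 320 / (4.5850 − 2.3219) = 141.403 ms/bit
  a = 545 − 141.403 × 2.3219 = 216.672 ms
Then RT(3) = 216.672 + 141.403 × log₂ 3 = 216.672 + 141.403 × 1.5850 ≈ 440.791 ms.

440.8 ms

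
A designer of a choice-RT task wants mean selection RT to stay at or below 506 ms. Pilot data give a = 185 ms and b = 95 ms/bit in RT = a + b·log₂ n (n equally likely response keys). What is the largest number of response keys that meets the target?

95·log₂ n ≤ 506 − 185 = 321, giving log₂ n ≤ 3.3789 and n ≤ 10.403. The largest whole number is 10.

10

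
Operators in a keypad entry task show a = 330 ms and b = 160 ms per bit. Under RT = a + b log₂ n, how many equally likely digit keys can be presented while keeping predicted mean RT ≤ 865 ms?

Set 330 + 160·log₂ n ≤ 865 → log₂ n ≤ (865 − 330)/160 = 3.3438.
So n ≤ 2^3.3438 = 10.152; the largest integer n is 10.

10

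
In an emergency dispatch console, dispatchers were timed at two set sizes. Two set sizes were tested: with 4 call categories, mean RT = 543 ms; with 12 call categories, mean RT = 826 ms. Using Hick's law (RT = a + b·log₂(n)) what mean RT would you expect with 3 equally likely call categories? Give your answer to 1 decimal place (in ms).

Fit slope and intercept:
  b = (826 − 543) / (log₂ 12 − log₂ 4) = 283 / (3.5850 − 2) = 178.553 ms/bit
  a = 543 − 178.553 × 2 = 185.894 ms
Then RT(3) = 185.894 + 178.553 × log₂ 3 = 185.894 + 178.553 × 1.5850 ≈ 468.894 ms.

468.9 ms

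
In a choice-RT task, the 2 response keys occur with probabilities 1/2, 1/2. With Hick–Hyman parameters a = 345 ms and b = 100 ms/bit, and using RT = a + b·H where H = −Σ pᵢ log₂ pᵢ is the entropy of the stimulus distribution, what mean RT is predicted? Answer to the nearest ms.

H = −Σ pᵢ log₂ pᵢ = 0.5·1 + 0.5·1 = 1.000 bits.
RT = 345 + 100 × 1.000 = 445.00 ms.

445 ms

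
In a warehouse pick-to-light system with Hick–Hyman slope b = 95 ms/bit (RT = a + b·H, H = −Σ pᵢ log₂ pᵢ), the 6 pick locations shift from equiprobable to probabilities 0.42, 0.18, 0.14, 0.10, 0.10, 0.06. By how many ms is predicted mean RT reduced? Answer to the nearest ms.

29 ms

The RT saving is b·ΔH. Equiprobable H₀ = log₂(6) = 2.5850 bits; with the given probabilities H = 2.2760 bits.
b·(H₀ − H) = 95 × (2.5850 − 2.2760) = 29.35 ms.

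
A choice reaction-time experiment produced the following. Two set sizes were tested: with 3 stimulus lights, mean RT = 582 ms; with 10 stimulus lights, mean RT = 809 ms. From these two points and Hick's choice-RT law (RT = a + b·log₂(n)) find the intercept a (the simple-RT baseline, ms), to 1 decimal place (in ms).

b = (RT₂ − RT₁)/(log₂ n₂ − log₂ n₁) = (809 − 582)/(3.3219 − 1.5850) = 130.688 ms/bit.
Intercept: a = 582 − 130.688·log₂(3) = 374.865 ms.

374.9 ms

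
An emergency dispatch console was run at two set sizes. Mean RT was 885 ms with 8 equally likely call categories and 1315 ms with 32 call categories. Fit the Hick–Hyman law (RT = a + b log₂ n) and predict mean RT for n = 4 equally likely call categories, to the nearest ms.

Solve the two-equation system in a and b:
  b = (1315 − 885) / (log₂ 32 − log₂ 8) = 430 / (5 − 3) = 215 ms/bit
  a = 885 − 215 × 3 = 240 ms
Then RT(4) = 240 + 215 × log₂ 4 = 240 + 215 × 2 ≈ 670.000 ms.

670 ms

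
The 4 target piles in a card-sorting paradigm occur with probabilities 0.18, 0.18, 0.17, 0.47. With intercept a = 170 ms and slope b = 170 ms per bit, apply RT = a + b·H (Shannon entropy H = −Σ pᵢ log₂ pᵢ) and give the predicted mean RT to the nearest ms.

482 ms

Entropy contributions −pᵢ log₂ pᵢ: 0.4453, 0.4453, 0.4346, 0.5120; sum H = 1.8372 bits.
RT = a + bH = 170 + 170·1.8372 = 482.32 ms.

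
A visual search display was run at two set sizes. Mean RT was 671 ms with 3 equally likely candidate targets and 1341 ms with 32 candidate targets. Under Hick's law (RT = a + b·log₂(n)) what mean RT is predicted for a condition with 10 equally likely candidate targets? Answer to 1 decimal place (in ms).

Solve the two-equation system in a and b:
  b = (1341 − 671) / (log₂ 32 − log₂ 3) = 670 / (5 − 1.5850) = 196.191 ms/bit
  a = 671 − 196.191 × 1.5850 = 360.044 ms
Then RT(10) = 360.044 + 196.191 × log₂ 10 = 360.044 + 196.191 × 3.3219 ≈ 1011.777 ms.

1011.8 ms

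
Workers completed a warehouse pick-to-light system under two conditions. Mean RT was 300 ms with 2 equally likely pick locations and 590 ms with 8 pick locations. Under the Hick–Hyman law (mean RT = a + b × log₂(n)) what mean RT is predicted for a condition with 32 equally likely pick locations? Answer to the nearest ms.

Fit slope and intercept:
  b = (590 − 300) / (log₂ 8 − log₂ 2) = 290 / (3 − 1) = 145 ms/bit
  a = 300 − 145 × 1 = 155 ms
Then RT(32) = 155 + 145 × log₂ 32 = 155 + 145 × 5 ≈ 880.000 ms.

880 ms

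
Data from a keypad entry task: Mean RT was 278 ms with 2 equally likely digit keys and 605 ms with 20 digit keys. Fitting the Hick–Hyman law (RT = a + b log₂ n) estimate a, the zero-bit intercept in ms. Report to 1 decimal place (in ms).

179.6 ms

b = (RT₂ − RT₁)/(log₂ n₂ − log₂ n₁) = (605 − 278)/(4.3219 − 1) = 98.437 ms/bit.
a = RT₁ − b·log₂ n₁ = 278 − 98.437 × 1 = 179.563 ms.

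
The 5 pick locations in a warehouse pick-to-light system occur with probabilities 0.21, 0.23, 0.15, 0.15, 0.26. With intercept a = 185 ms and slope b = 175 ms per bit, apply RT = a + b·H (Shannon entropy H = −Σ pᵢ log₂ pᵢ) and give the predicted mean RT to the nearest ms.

Entropy contributions −pᵢ log₂ pᵢ: 0.4728, 0.4877, 0.4105, 0.4105, 0.5053; sum H = 2.2869 bits.
RT = a + bH = 185 + 175·2.2869 = 585.20 ms.

585 ms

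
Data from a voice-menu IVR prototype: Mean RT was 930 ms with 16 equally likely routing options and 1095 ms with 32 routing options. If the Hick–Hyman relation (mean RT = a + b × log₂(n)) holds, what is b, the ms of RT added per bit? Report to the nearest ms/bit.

b = (RT₂ − RT₁)/(log₂ n₂ − log₂ n₁) = (1095 − 930)/(5 − 4) = 165 ms/bit.

165 ms/bit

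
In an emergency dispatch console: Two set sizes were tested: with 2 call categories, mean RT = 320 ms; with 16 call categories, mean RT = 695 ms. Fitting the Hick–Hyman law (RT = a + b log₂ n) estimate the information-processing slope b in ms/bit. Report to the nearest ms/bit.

125 ms/bit

b = (RT₂ − RT₁)/(log₂ n₂ − log₂ n₁) = (695 − 320)/(4 − 1) = 125 ms/bit.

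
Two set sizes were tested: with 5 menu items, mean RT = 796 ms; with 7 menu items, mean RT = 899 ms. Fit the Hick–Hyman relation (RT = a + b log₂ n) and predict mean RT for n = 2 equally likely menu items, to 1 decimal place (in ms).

515.5 ms

Fit slope and intercept:
  b = (899 − 796) / (log₂ 7 − log₂ 5) = 103 / (2.8074 − 2.3219) = 212.184 ms/bit
  a = 796 − 212.184 × 2.3219 = 303.323 ms
Then RT(2) = 303.323 + 212.184 × log₂ 2 = 303.323 + 212.184 × 1 ≈ 515.507 ms.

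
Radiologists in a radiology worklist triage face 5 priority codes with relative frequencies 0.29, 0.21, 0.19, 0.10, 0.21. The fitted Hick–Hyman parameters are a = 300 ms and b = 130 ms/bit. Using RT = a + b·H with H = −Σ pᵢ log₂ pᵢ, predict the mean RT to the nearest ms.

593 ms

H = 0.29·log₂(1/0.29) + 0.21·log₂(1/0.21) + 0.19·log₂(1/0.19) + 0.10·log₂(1/0.10) + 0.21·log₂(1/0.21) = 2.2510 bits.
RT = 300 + 130 × 2.2510 = 592.63 ms.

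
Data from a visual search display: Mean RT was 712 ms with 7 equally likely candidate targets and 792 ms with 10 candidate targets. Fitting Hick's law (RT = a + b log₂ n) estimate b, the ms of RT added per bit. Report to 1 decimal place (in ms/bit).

The slope on a log₂ axis is (792 − 712) / (3.3219 − 2.8074) = 155.469 ms/bit.

155.5 ms/bit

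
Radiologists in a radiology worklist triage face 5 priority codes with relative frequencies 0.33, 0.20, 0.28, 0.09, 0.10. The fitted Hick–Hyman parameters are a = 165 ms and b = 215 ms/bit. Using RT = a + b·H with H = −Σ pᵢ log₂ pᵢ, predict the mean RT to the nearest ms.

628 ms

Entropy contributions −pᵢ log₂ pᵢ: 0.5278, 0.4644, 0.5142, 0.3127, 0.3322; sum H = 2.1513 bits.
RT = a + bH = 165 + 215·2.1513 = 627.52 ms.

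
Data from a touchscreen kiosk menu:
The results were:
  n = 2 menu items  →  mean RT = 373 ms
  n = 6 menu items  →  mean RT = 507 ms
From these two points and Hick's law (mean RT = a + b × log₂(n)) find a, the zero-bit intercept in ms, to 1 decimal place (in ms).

The slope on a log₂ axis is (507 − 373) / (2.5850 − 1) = 84.545 ms/bit.
Intercept: a = 373 − 84.545·log₂(2) = 288.455 ms.

288.5 ms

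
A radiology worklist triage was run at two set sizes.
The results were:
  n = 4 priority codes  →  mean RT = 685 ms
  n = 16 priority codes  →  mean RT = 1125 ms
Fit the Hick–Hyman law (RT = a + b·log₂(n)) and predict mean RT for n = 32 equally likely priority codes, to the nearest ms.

1345 ms

Solve the two-equation system in a and b:
  b = (1125 − 685) / (log₂ 16 − log₂ 4) = 440 / (4 − 2) = 220 ms/bit
  a = 685 − 220 × 2 = 245 ms
Then RT(32) = 245 + 220 × log₂ 32 = 245 + 220 × 5 ≈ 1345.000 ms.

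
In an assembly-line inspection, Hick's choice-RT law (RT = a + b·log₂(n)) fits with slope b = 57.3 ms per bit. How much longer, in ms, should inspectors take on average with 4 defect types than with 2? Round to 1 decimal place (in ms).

57.3 ms

Only the slope matters, since a is common to both: ΔRT = b·log₂(n₂/n₁).
log₂(4) − log₂(2) = log₂(4/2) = log₂(2) = 1.
ΔRT = 57.3 × 1.0000 = 57.300 ms.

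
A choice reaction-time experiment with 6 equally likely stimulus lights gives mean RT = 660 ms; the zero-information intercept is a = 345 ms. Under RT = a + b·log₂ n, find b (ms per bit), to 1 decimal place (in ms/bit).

121.9 ms/bit

6 alternatives carry log₂ 6 = 2.5850 bits; the choice cost is 660 − 345 = 315 ms, so b = 315/2.5850 = 121.859 ms/bit.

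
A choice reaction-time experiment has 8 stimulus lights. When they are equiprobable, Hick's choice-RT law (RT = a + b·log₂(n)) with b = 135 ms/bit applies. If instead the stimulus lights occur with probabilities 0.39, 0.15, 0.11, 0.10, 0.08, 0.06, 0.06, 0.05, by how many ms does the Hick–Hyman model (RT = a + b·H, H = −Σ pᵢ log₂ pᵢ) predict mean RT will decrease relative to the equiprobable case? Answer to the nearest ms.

52 ms

Equiprobable entropy H₀ = log₂ 8 = 3.0000 bits.
Skewed entropy H = −Σ pᵢ log₂ pᵢ = 2.6175 bits.
ΔRT = b·(H₀ − H) = 135 × 0.3825 = 51.64 ms.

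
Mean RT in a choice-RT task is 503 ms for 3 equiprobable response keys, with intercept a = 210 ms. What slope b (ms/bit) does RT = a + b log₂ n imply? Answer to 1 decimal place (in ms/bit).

184.9 ms/bit

b = (503 − 210) / log₂(3) = 293 / 1.5850 = 184.862 ms/bit.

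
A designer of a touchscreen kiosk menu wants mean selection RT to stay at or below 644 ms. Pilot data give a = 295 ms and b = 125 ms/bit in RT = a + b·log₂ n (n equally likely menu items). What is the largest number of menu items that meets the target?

6

125·log₂ n ≤ 644 − 295 = 349, giving log₂ n ≤ 2.7920 and n ≤ 6.926. The largest whole number is 6.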